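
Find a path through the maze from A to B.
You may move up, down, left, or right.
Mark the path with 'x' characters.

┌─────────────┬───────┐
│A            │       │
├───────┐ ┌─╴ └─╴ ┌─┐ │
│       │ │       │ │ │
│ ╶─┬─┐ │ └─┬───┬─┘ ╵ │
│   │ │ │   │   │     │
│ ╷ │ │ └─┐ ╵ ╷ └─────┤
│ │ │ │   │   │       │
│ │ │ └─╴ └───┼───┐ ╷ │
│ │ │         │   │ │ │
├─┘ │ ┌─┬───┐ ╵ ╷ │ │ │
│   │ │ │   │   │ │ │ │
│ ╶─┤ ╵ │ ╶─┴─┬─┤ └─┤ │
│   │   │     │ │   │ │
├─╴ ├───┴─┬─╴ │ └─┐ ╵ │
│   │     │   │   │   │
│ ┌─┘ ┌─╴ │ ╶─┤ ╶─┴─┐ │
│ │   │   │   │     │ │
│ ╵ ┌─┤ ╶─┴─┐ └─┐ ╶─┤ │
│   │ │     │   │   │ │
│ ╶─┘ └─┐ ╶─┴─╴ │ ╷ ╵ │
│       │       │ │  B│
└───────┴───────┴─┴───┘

Finding the shortest path through the maze:
Path length: 22 steps
Directions: right → right → right → right → down → down → right → down → right → up → right → down → right → right → right → down → down → down → down → down → down → down

Solution:

┌─────────────┬───────┐
│A x x x x    │       │
├───────┐ ┌─╴ └─╴ ┌─┐ │
│       │x│       │ │ │
│ ╶─┬─┐ │ └─┬───┬─┘ ╵ │
│   │ │ │x x│x x│     │
│ ╷ │ │ └─┐ ╵ ╷ └─────┤
│ │ │ │   │x x│x x x x│
│ │ │ └─╴ └───┼───┐ ╷ │
│ │ │         │   │ │x│
├─┘ │ ┌─┬───┐ ╵ ╷ │ │ │
│   │ │ │   │   │ │ │x│
│ ╶─┤ ╵ │ ╶─┴─┬─┤ └─┤ │
│   │   │     │ │   │x│
├─╴ ├───┴─┬─╴ │ └─┐ ╵ │
│   │     │   │   │  x│
│ ┌─┘ ┌─╴ │ ╶─┤ ╶─┴─┐ │
│ │   │   │   │     │x│
│ ╵ ┌─┤ ╶─┴─┐ └─┐ ╶─┤ │
│   │ │     │   │   │x│
│ ╶─┘ └─┐ ╶─┴─╴ │ ╷ ╵ │
│       │       │ │  B│
└───────┴───────┴─┴───┘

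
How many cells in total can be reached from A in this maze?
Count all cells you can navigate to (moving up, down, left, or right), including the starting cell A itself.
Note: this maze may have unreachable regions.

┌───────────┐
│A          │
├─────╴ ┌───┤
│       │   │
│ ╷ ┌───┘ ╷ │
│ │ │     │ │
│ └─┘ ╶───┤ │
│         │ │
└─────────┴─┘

Using BFS/flood-fill to find all reachable cells from A:
Maze size: 4 × 6 = 24 total cells
All cells are reachable — the maze is fully connected.
Reachable cells: 24

Reachable region (· marks reachable cells):

┌───────────┐
│A · · · · ·│
├─────╴ ┌───┤
│· · · ·│· ·│
│ ╷ ┌───┘ ╷ │
│·│·│· · ·│·│
│ └─┘ ╶───┤ │
│· · · · ·│·│
└─────────┴─┘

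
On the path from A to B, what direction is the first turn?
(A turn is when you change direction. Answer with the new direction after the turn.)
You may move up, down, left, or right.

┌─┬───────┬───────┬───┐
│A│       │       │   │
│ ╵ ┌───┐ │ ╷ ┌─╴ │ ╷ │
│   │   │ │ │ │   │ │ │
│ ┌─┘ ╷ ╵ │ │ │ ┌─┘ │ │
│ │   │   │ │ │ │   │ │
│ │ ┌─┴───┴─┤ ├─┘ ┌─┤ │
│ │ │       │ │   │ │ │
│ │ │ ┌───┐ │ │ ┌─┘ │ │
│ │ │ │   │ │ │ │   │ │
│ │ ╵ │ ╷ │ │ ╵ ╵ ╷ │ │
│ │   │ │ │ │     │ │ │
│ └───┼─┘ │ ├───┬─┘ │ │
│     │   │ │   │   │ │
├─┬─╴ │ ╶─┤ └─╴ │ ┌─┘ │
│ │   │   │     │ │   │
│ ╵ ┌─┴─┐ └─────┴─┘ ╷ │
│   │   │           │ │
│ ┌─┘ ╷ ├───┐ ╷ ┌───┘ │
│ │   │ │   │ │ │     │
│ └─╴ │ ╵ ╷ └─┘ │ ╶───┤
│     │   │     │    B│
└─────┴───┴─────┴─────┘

Directions: down, down, down, down, down, down, right, right, down, left, down, left, down, down, right, right, up, up, right, down, down, right, up, right, down, right, right, up, up, right, right, up, right, down, down, left, left, down, right, right
First turn direction: right

Solution:

┌─┬───────┬───────┬───┐
│A│       │       │   │
│ ╵ ┌───┐ │ ╷ ┌─╴ │ ╷ │
│↓  │   │ │ │ │   │ │ │
│ ┌─┘ ╷ ╵ │ │ │ ┌─┘ │ │
│↓│   │   │ │ │ │   │ │
│ │ ┌─┴───┴─┤ ├─┘ ┌─┤ │
│↓│ │       │ │   │ │ │
│ │ │ ┌───┐ │ │ ┌─┘ │ │
│↓│ │ │   │ │ │ │   │ │
│ │ ╵ │ ╷ │ │ ╵ ╵ ╷ │ │
│↓│   │ │ │ │     │ │ │
│ └───┼─┘ │ ├───┬─┘ │ │
│↳ → ↓│   │ │   │   │ │
├─┬─╴ │ ╶─┤ └─╴ │ ┌─┘ │
│ │↓ ↲│   │     │ │↱ ↓│
│ ╵ ┌─┴─┐ └─────┴─┘ ╷ │
│↓ ↲│↱ ↓│      ↱ → ↑│↓│
│ ┌─┘ ╷ ├───┐ ╷ ┌───┘ │
│↓│  ↑│↓│↱ ↓│ │↑│↓ ← ↲│
│ └─╴ │ ╵ ╷ └─┘ │ ╶───┤
│↳ → ↑│↳ ↑│↳ → ↑│↳ → B│
└─────┴───┴─────┴─────┘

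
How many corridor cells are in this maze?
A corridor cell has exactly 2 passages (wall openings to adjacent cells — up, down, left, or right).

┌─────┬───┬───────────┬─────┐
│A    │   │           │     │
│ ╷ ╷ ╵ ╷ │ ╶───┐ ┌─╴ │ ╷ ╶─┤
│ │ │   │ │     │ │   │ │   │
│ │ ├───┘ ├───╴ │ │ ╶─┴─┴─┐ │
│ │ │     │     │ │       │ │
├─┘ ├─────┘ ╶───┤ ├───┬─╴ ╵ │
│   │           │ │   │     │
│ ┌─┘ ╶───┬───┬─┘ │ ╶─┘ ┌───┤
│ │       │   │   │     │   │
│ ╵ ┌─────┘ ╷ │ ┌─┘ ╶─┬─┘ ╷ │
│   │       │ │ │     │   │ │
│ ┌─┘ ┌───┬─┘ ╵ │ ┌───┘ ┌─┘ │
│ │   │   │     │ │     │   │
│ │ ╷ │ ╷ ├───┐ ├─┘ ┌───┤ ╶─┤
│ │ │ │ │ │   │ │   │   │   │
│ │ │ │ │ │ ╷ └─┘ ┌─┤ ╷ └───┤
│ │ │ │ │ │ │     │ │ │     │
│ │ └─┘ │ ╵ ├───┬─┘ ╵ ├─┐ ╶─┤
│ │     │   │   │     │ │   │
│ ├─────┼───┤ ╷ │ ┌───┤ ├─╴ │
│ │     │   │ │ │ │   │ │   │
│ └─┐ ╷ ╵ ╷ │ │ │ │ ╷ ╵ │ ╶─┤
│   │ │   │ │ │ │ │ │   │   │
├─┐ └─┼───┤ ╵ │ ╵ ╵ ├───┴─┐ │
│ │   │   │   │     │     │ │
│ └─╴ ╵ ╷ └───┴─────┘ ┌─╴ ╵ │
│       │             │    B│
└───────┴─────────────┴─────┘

Counting cells with exactly 2 passages:
Total corridor cells: 158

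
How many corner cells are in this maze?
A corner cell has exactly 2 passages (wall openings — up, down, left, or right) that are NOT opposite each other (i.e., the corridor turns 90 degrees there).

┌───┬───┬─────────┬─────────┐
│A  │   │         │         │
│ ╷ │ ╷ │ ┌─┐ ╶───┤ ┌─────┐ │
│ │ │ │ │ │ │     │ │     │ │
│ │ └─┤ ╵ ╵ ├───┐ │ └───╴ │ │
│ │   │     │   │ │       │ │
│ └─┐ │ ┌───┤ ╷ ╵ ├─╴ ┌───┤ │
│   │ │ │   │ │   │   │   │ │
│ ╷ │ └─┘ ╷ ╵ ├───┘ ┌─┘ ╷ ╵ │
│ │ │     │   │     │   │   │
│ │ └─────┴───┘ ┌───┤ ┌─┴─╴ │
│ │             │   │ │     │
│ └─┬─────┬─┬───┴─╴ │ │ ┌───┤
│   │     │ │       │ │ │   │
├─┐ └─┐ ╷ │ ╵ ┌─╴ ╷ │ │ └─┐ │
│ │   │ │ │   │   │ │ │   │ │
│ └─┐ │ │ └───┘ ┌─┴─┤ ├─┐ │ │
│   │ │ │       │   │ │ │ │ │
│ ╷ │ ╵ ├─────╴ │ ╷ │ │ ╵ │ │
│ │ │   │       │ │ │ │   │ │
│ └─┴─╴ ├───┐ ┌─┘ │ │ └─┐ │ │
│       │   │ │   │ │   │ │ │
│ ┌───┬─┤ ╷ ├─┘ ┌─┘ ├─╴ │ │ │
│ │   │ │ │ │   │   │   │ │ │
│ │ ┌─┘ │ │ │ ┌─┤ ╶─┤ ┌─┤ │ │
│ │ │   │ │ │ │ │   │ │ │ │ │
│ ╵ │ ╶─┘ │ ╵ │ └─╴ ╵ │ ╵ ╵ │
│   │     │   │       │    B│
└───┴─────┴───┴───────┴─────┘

Counting corner cells (2 non-opposite passages):
Total corners: 88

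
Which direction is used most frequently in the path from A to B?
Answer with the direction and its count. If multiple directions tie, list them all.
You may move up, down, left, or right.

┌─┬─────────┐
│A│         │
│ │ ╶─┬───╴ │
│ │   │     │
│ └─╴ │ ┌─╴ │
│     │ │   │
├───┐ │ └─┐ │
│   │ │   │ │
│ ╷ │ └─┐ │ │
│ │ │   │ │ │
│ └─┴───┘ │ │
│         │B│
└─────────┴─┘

Directions: down, down, right, right, up, left, up, right, right, right, right, down, down, down, down, down
Counts: {'down': 7, 'right': 6, 'up': 2, 'left': 1}
Most common: down (7 times)

Solution:

┌─┬─────────┐
│A│↱ → → → ↓│
│ │ ╶─┬───╴ │
│↓│↑ ↰│    ↓│
│ └─╴ │ ┌─╴ │
│↳ → ↑│ │  ↓│
├───┐ │ └─┐ │
│   │ │   │↓│
│ ╷ │ └─┐ │ │
│ │ │   │ │↓│
│ └─┴───┘ │ │
│         │B│
└─────────┴─┘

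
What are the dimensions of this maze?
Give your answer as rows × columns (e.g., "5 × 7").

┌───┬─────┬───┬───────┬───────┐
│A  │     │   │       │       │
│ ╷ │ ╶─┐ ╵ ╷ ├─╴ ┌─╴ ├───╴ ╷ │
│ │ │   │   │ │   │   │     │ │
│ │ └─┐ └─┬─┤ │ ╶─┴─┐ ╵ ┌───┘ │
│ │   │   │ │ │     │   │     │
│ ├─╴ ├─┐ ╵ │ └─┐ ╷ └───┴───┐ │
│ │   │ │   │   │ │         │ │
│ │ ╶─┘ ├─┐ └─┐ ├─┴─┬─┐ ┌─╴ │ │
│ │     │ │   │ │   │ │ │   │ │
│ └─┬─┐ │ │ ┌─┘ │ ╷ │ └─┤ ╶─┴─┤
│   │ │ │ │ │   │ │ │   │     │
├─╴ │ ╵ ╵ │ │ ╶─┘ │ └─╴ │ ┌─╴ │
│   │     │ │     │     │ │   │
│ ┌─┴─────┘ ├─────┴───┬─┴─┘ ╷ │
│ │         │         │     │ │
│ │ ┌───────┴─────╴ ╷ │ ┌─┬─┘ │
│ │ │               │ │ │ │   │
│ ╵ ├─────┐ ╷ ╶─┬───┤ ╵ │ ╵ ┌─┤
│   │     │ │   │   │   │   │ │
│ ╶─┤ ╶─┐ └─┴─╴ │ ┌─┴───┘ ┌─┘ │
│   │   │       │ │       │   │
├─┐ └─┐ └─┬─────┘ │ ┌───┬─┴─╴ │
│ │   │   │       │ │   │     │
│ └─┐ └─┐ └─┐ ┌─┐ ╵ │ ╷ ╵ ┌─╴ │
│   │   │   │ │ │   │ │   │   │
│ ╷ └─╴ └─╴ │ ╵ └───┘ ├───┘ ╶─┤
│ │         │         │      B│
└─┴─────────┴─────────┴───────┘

Counting the maze dimensions:
Rows (vertical): 14
Columns (horizontal): 15
Dimensions: 14 × 15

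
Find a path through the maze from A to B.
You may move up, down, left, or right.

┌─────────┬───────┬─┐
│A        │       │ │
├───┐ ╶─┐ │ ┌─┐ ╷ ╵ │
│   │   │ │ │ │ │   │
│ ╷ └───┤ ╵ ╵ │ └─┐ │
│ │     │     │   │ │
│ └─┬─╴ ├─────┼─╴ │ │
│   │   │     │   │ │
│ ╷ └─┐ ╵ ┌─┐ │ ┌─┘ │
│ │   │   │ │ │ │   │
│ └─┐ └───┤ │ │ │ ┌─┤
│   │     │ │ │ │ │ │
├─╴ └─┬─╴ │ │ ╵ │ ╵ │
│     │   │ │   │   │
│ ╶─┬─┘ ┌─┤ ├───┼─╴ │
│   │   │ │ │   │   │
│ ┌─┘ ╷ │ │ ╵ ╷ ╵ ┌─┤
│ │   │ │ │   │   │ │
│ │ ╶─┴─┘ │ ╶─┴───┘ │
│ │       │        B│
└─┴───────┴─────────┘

Finding the shortest path through the maze:
Path length: 34 steps
Directions: right → right → right → right → down → down → right → up → up → right → right → right → down → right → down → down → down → left → down → down → right → down → left → down → left → up → left → down → left → down → right → right → right → right

Solution:

┌─────────┬───────┬─┐
│A → → → ↓│↱ → → ↓│ │
├───┐ ╶─┐ │ ┌─┐ ╷ ╵ │
│   │   │↓│↑│ │ │↳ ↓│
│ ╷ └───┤ ╵ ╵ │ └─┐ │
│ │     │↳ ↑  │   │↓│
│ └─┬─╴ ├─────┼─╴ │ │
│   │   │     │   │↓│
│ ╷ └─┐ ╵ ┌─┐ │ ┌─┘ │
│ │   │   │ │ │ │↓ ↲│
│ └─┐ └───┤ │ │ │ ┌─┤
│   │     │ │ │ │↓│ │
├─╴ └─┬─╴ │ │ ╵ │ ╵ │
│     │   │ │   │↳ ↓│
│ ╶─┬─┘ ┌─┤ ├───┼─╴ │
│   │   │ │ │↓ ↰│↓ ↲│
│ ┌─┘ ╷ │ │ ╵ ╷ ╵ ┌─┤
│ │   │ │ │↓ ↲│↑ ↲│ │
│ │ ╶─┴─┘ │ ╶─┴───┘ │
│ │       │↳ → → → B│
└─┴───────┴─────────┘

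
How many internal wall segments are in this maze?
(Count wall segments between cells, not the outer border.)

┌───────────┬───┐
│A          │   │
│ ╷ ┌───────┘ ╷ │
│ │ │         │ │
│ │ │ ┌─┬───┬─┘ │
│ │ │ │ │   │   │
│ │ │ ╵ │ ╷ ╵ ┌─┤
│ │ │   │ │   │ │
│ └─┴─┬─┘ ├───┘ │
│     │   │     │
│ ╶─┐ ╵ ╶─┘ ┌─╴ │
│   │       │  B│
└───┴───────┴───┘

Counting internal wall segments:
Total internal walls: 35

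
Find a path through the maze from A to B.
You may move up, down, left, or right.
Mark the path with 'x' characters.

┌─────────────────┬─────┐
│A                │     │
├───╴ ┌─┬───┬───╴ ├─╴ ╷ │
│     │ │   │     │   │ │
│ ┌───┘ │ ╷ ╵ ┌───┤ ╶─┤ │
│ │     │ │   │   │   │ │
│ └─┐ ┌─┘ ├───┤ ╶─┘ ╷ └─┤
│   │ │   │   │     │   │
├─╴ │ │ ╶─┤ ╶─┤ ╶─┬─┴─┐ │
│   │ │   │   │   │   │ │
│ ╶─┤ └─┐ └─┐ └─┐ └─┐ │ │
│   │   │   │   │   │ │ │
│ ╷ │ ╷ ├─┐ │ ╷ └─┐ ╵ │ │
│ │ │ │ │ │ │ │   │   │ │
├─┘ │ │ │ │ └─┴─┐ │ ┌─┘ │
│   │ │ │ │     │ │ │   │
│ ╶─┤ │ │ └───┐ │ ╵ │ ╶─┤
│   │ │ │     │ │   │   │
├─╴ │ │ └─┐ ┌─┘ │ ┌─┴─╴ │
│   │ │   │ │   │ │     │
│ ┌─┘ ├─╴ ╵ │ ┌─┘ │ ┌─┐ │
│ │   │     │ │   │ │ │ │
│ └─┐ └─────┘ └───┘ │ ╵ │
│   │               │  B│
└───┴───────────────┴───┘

Finding the shortest path through the maze:
Path length: 40 steps
Directions: right → right → right → right → right → right → right → right → down → left → left → down → left → up → left → down → down → left → down → right → down → right → down → down → right → right → down → down → left → down → down → right → right → right → up → up → right → right → down → down

Solution:

┌─────────────────┬─────┐
│A x x x x x x x x│     │
├───╴ ┌─┬───┬───╴ ├─╴ ╷ │
│     │ │x x│x x x│   │ │
│ ┌───┘ │ ╷ ╵ ┌───┤ ╶─┤ │
│ │     │x│x x│   │   │ │
│ └─┐ ┌─┘ ├───┤ ╶─┘ ╷ └─┤
│   │ │x x│   │     │   │
├─╴ │ │ ╶─┤ ╶─┤ ╶─┬─┴─┐ │
│   │ │x x│   │   │   │ │
│ ╶─┤ └─┐ └─┐ └─┐ └─┐ │ │
│   │   │x x│   │   │ │ │
│ ╷ │ ╷ ├─┐ │ ╷ └─┐ ╵ │ │
│ │ │ │ │ │x│ │   │   │ │
├─┘ │ │ │ │ └─┴─┐ │ ┌─┘ │
│   │ │ │ │x x x│ │ │   │
│ ╶─┤ │ │ └───┐ │ ╵ │ ╶─┤
│   │ │ │     │x│   │   │
├─╴ │ │ └─┐ ┌─┘ │ ┌─┴─╴ │
│   │ │   │ │x x│ │x x x│
│ ┌─┘ ├─╴ ╵ │ ┌─┘ │ ┌─┐ │
│ │   │     │x│   │x│ │x│
│ └─┐ └─────┘ └───┘ │ ╵ │
│   │        x x x x│  B│
└───┴───────────────┴───┘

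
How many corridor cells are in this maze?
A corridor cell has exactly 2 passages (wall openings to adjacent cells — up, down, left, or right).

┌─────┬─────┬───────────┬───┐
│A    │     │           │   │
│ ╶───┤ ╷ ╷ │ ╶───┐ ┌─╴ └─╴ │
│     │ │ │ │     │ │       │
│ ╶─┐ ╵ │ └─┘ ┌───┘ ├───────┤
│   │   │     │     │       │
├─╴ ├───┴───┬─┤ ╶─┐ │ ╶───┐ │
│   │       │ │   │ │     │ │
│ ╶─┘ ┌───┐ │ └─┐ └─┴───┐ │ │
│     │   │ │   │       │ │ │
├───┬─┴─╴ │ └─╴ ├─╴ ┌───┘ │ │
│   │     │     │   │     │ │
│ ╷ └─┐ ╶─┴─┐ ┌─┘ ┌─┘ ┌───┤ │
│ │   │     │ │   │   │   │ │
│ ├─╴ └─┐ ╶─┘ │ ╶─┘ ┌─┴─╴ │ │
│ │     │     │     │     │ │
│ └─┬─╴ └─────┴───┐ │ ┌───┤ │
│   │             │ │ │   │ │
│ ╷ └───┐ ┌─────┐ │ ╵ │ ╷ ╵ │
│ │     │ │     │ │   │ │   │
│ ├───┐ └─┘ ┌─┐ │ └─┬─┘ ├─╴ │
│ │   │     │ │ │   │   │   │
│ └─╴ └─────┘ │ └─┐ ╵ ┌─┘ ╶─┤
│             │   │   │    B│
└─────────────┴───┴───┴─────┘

Counting cells with exactly 2 passages:
Total corridor cells: 130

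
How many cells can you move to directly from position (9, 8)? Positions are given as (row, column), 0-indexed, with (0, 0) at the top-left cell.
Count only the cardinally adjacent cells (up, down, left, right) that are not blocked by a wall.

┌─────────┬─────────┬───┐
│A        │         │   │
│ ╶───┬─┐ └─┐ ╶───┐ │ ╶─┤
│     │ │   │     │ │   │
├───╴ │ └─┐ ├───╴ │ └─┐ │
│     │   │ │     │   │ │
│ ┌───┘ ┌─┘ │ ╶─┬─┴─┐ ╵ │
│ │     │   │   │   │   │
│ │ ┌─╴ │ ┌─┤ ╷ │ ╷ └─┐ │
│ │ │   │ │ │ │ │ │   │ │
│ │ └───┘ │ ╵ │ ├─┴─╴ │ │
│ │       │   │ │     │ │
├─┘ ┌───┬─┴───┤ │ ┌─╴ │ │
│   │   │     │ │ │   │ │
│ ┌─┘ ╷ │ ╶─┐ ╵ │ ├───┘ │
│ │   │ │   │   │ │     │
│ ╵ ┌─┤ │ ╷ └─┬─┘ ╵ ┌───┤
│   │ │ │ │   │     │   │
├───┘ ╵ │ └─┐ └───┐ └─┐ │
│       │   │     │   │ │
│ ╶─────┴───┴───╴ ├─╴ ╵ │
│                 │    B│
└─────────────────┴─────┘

Checking passable neighbors of (9, 8):
Neighbors: (10, 8), (9, 7)
Count: 2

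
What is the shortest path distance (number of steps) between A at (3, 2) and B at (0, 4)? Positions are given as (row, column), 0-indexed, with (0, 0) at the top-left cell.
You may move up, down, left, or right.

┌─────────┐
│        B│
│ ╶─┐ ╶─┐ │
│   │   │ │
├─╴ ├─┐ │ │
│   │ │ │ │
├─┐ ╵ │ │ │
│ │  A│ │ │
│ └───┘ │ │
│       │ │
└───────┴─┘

Finding path from (3, 2) to (0, 4):
Path: (3,2) → (3,1) → (2,1) → (1,1) → (1,0) → (0,0) → (0,1) → (0,2) → (0,3) → (0,4)
Distance: 9 steps

Solution:

┌─────────┐
│↱ → → → B│
│ ╶─┐ ╶─┐ │
│↑ ↰│   │ │
├─╴ ├─┐ │ │
│  ↑│ │ │ │
├─┐ ╵ │ │ │
│ │↑ A│ │ │
│ └───┘ │ │
│       │ │
└───────┴─┘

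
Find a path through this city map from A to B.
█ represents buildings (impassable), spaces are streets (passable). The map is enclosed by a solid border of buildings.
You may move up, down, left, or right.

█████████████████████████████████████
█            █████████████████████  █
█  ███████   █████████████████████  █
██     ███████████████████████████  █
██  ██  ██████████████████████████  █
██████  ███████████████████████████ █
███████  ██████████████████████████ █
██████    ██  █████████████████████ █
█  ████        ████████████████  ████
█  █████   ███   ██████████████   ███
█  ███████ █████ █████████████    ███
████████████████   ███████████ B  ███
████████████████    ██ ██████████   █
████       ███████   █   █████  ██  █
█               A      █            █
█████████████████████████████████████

Finding the shortest path from A to B:
Movement: cardinal only
Path length: 26 steps
Directions: right → right → right → right → right → right → up → right → right → down → right → right → right → right → right → right → right → right → right → right → up → up → left → up → left → left

Solution:

█████████████████████████████████████
█            █████████████████████  █
█  ███████   █████████████████████  █
██     ███████████████████████████  █
██  ██  ██████████████████████████  █
██████  ███████████████████████████ █
███████  ██████████████████████████ █
██████    ██  █████████████████████ █
█  ████        ████████████████  ████
█  █████   ███   ██████████████   ███
█  ███████ █████ █████████████    ███
████████████████   ███████████ B←↰███
████████████████    ██ ██████████↑↰ █
████       ███████   █↱→↓█████  ██↑ █
█               A→→→→→↑█↳→→→→→→→→→↑ █
█████████████████████████████████████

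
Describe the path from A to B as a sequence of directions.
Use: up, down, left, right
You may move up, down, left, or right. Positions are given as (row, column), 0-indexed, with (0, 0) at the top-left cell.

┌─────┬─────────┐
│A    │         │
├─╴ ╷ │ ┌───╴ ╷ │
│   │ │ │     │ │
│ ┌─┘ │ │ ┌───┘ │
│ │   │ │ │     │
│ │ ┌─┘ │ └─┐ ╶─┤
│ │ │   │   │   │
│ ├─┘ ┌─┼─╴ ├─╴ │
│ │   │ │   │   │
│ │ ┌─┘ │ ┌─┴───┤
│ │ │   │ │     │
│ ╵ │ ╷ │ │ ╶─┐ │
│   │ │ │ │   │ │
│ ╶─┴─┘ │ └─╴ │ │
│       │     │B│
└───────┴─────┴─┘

Finding the path and converting it to directions:
Path through cells: (0,0) → (0,1) → (1,1) → (1,0) → (2,0) → (3,0) → (4,0) → (5,0) → (6,0) → (6,1) → (5,1) → (4,1) → (4,2) → (3,2) → (3,3) → (2,3) → (1,3) → (0,3) → (0,4) → (0,5) → (0,6) → (1,6) → (1,5) → (1,4) → (2,4) → (3,4) → (3,5) → (4,5) → (4,4) → (5,4) → (6,4) → (7,4) → (7,5) → (7,6) → (6,6) → (6,5) → (5,5) → (5,6) → (5,7) → (6,7) → (7,7)
Directions: right, down, left, down, down, down, down, down, right, up, up, right, up, right, up, up, up, right, right, right, down, left, left, down, down, right, down, left, down, down, down, right, right, up, left, up, right, right, down, down

Solution:

┌─────┬─────────┐
│A ↓  │↱ → → ↓  │
├─╴ ╷ │ ┌───╴ ╷ │
│↓ ↲│ │↑│↓ ← ↲│ │
│ ┌─┘ │ │ ┌───┘ │
│↓│   │↑│↓│     │
│ │ ┌─┘ │ └─┐ ╶─┤
│↓│ │↱ ↑│↳ ↓│   │
│ ├─┘ ┌─┼─╴ ├─╴ │
│↓│↱ ↑│ │↓ ↲│   │
│ │ ┌─┘ │ ┌─┴───┤
│↓│↑│   │↓│↱ → ↓│
│ ╵ │ ╷ │ │ ╶─┐ │
│↳ ↑│ │ │↓│↑ ↰│↓│
│ ╶─┴─┘ │ └─╴ │ │
│       │↳ → ↑│B│
└───────┴─────┴─┘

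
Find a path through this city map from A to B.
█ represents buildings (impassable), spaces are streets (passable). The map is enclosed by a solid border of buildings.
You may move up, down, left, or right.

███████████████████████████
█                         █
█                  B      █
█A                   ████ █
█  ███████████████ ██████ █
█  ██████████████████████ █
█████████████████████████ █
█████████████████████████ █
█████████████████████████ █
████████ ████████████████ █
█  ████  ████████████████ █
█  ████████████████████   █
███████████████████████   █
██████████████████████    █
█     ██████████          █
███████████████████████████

Finding the shortest path from A to B:
Movement: cardinal only
Path length: 19 steps
Directions: up → right → right → right → right → right → right → right → right → right → right → right → right → right → right → right → right → right → right

Solution:

███████████████████████████
█                         █
█↱→→→→→→→→→→→→→→→→→B      █
█A                   ████ █
█  ███████████████ ██████ █
█  ██████████████████████ █
█████████████████████████ █
█████████████████████████ █
█████████████████████████ █
████████ ████████████████ █
█  ████  ████████████████ █
█  ████████████████████   █
███████████████████████   █
██████████████████████    █
█     ██████████          █
███████████████████████████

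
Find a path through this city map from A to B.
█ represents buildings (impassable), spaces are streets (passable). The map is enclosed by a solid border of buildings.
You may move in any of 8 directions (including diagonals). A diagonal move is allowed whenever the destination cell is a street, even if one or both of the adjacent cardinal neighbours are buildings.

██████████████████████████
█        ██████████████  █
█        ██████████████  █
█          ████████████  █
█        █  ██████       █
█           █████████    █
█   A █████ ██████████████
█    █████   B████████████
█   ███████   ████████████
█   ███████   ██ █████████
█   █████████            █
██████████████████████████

Finding the shortest path from A to B:
Movement: 8-directional
Path length: 9 steps
Directions: right → up-right → right → right → right → right → down-right → down-right → right

Solution:

██████████████████████████
█        ██████████████  █
█        ██████████████  █
█          ████████████  █
█        █  ██████       █
█     →→→→↘ █████████    █
█   A↗█████↘██████████████
█    █████  →B████████████
█   ███████   ████████████
█   ███████   ██ █████████
█   █████████            █
██████████████████████████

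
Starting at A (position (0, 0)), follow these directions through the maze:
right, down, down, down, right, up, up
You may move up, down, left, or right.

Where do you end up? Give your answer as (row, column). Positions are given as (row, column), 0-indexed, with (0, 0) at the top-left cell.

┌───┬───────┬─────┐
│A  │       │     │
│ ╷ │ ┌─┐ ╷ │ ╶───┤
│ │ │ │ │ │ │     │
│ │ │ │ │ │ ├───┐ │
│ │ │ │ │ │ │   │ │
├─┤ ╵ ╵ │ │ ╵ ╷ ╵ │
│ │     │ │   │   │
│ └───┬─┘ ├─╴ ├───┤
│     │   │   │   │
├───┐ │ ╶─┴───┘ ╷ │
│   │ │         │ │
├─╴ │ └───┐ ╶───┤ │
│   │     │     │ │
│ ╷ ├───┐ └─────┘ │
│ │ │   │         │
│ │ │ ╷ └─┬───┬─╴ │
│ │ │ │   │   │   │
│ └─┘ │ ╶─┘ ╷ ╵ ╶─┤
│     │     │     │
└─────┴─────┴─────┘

Following directions step by step:
Start: (0, 0)
  right: (0, 0) → (0, 1)
  down: (0, 1) → (1, 1)
  down: (1, 1) → (2, 1)
  down: (2, 1) → (3, 1)
  right: (3, 1) → (3, 2)
  up: (3, 2) → (2, 2)
  up: (2, 2) → (1, 2)
Final position: (1, 2)

Path taken:

┌───┬───────┬─────┐
│A ↓│       │     │
│ ╷ │ ┌─┐ ╷ │ ╶───┤
│ │↓│B│ │ │ │     │
│ │ │ │ │ │ ├───┐ │
│ │↓│↑│ │ │ │   │ │
├─┤ ╵ ╵ │ │ ╵ ╷ ╵ │
│ │↳ ↑  │ │   │   │
│ └───┬─┘ ├─╴ ├───┤
│     │   │   │   │
├───┐ │ ╶─┴───┘ ╷ │
│   │ │         │ │
├─╴ │ └───┐ ╶───┤ │
│   │     │     │ │
│ ╷ ├───┐ └─────┘ │
│ │ │   │         │
│ │ │ ╷ └─┬───┬─╴ │
│ │ │ │   │   │   │
│ └─┘ │ ╶─┘ ╷ ╵ ╶─┤
│     │     │     │
└─────┴─────┴─────┘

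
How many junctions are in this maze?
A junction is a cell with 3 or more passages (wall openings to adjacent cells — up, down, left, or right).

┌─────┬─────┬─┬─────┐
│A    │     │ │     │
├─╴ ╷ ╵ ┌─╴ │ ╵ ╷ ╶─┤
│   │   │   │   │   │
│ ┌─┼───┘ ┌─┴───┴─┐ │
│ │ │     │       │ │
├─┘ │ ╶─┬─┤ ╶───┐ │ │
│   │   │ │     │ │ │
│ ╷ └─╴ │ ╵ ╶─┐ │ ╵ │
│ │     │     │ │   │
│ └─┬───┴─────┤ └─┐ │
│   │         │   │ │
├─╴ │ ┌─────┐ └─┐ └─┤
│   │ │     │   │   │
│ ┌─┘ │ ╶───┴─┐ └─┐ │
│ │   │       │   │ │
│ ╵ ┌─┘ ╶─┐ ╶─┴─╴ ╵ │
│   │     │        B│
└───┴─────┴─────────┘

Checking each cell for number of passages:

Junctions found (3+ passages):
  (0, 1): 3 passages
  (0, 8): 3 passages
  (3, 1): 3 passages
  (3, 5): 3 passages
  (4, 5): 3 passages
  (4, 9): 3 passages
  (7, 3): 3 passages
  (7, 5): 3 passages
  (8, 3): 3 passages
  (8, 8): 3 passages
Total junctions: 10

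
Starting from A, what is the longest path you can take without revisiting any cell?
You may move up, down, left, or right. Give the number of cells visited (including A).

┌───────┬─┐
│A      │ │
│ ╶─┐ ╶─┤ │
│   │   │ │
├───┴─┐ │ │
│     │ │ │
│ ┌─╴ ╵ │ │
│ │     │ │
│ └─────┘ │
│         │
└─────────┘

Finding longest simple path using DFS:
Start: (0, 0)
Longest path visits 21 cells
Path: A → right → right → down → right → down → down → left → up → left → left → down → down → right → right → right → right → up → up → up → up

Solution:

┌───────┬─┐
│A → ↓  │B│
│ ╶─┐ ╶─┤ │
│   │↳ ↓│↑│
├───┴─┐ │ │
│↓ ← ↰│↓│↑│
│ ┌─╴ ╵ │ │
│↓│  ↑ ↲│↑│
│ └─────┘ │
│↳ → → → ↑│
└─────────┘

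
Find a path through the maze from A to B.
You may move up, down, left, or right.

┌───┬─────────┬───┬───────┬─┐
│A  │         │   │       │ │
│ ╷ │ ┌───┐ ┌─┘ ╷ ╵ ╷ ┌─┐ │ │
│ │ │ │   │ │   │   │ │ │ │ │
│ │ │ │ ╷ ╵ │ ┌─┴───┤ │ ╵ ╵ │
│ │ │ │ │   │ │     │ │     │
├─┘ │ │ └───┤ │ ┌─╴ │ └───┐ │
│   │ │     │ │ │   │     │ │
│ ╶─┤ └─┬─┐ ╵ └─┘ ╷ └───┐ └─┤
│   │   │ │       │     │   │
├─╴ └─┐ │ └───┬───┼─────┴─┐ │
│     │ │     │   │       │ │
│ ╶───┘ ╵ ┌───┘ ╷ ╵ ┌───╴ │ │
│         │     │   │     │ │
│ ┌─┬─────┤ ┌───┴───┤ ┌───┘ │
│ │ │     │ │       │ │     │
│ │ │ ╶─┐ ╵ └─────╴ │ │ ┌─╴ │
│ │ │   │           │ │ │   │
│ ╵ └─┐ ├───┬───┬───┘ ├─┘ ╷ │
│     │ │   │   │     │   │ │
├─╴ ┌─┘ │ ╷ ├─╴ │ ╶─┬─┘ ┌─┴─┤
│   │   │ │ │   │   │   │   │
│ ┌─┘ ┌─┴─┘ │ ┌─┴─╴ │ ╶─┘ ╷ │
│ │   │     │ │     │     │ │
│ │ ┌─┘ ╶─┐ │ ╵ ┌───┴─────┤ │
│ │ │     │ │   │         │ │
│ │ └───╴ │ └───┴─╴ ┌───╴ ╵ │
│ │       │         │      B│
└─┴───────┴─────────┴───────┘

Finding the shortest path through the maze:
Path length: 68 steps
Directions: right → down → down → down → left → down → right → down → left → down → right → right → right → up → up → left → up → up → up → up → right → right → right → down → down → left → up → left → down → down → right → right → down → right → up → up → up → right → up → right → down → right → up → right → down → down → down → right → right → down → right → down → down → down → down → left → down → left → down → left → down → right → right → up → right → down → down → down

Solution:

┌───┬─────────┬───┬───────┬─┐
│A ↓│↱ → → ↓  │↱ ↓│↱ ↓    │ │
│ ╷ │ ┌───┐ ┌─┘ ╷ ╵ ╷ ┌─┐ │ │
│ │↓│↑│↓ ↰│↓│↱ ↑│↳ ↑│↓│ │ │ │
│ │ │ │ ╷ ╵ │ ┌─┴───┤ │ ╵ ╵ │
│ │↓│↑│↓│↑ ↲│↑│     │↓│     │
├─┘ │ │ └───┤ │ ┌─╴ │ └───┐ │
│↓ ↲│↑│↳ → ↓│↑│ │   │↳ → ↓│ │
│ ╶─┤ └─┬─┐ ╵ └─┘ ╷ └───┐ └─┤
│↳ ↓│↑ ↰│ │↳ ↑    │     │↳ ↓│
├─╴ └─┐ │ └───┬───┼─────┴─┐ │
│↓ ↲  │↑│     │   │       │↓│
│ ╶───┘ ╵ ┌───┘ ╷ ╵ ┌───╴ │ │
│↳ → → ↑  │     │   │     │↓│
│ ┌─┬─────┤ ┌───┴───┤ ┌───┘ │
│ │ │     │ │       │ │    ↓│
│ │ │ ╶─┐ ╵ └─────╴ │ │ ┌─╴ │
│ │ │   │           │ │ │↓ ↲│
│ ╵ └─┐ ├───┬───┬───┘ ├─┘ ╷ │
│     │ │   │   │     │↓ ↲│ │
├─╴ ┌─┘ │ ╷ ├─╴ │ ╶─┬─┘ ┌─┴─┤
│   │   │ │ │   │   │↓ ↲│↱ ↓│
│ ┌─┘ ┌─┴─┘ │ ┌─┴─╴ │ ╶─┘ ╷ │
│ │   │     │ │     │↳ → ↑│↓│
│ │ ┌─┘ ╶─┐ │ ╵ ┌───┴─────┤ │
│ │ │     │ │   │         │↓│
│ │ └───╴ │ └───┴─╴ ┌───╴ ╵ │
│ │       │         │      B│
└─┴───────┴─────────┴───────┘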